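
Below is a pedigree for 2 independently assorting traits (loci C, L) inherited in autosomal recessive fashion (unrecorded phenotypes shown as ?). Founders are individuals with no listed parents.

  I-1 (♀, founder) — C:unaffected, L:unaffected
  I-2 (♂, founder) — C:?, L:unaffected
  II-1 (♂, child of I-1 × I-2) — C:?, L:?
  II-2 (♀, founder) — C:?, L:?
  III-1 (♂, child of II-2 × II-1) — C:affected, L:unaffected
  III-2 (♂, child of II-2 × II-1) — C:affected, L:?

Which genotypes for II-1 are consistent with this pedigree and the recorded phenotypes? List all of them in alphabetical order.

C/I-1 un ·: CC|Cc
C/I-2 ? ·: CC|Cc|cc
C/II-1 ? I-1×I-2: Cc|cc
C/II-2 ? ·: Cc|cc
C/III-1 aff II-2×II-1: cc
C/III-2 aff II-2×II-1: cc
⇒ C over [I-1,I-2,II-1,II-2,III-1,III-2]: 14 consistent
L/I-1 un ·: LL|Ll
L/I-2 un ·: LL|Ll
L/II-1 ? I-1×I-2: LL|Ll|ll
L/II-2 ? ·: LL|Ll|ll
L/III-1 un II-2×II-1: LL|Ll
L/III-2 ? II-2×II-1: LL|Ll|ll
⇒ L over [I-1,I-2,II-1,II-2,III-1,III-2]: 63 consistent

II-1 ∈ {Cc LL, Cc Ll, Cc ll, cc LL, cc Ll, cc ll}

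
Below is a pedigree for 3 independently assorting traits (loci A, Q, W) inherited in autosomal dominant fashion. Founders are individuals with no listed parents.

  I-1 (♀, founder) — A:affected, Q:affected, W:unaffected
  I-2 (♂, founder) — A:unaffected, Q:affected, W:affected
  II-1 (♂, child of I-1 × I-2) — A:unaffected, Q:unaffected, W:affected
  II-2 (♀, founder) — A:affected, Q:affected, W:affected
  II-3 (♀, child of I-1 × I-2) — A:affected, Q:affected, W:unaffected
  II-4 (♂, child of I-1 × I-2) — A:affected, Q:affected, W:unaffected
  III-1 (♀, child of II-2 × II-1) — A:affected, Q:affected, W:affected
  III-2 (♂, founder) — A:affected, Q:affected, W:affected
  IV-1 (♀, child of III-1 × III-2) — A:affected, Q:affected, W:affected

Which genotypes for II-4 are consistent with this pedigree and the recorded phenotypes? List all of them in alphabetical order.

II-4 ∈ {Aa QQ ww, Aa Qq ww}

A/I-1 aff ·: Aa
A/I-2 un ·: aa
A/II-1 un I-1×I-2: aa
A/II-2 aff ·: Aa|AA
A/II-3 aff I-1×I-2: Aa
A/II-4 aff I-1×I-2: Aa
A/III-1 aff II-2×II-1: Aa
A/III-2 aff ·: Aa|AA
A/IV-1 aff III-1×III-2: Aa|AA
⇒ A over [I-1,I-2,II-1,II-2,II-3,II-4,III-1,III-2,IV-1]: 8 consistent
Q/I-1 aff ·: Qq
Q/I-2 aff ·: Qq
Q/II-1 un I-1×I-2: qq
Q/II-2 aff ·: Qq|QQ
Q/II-3 aff I-1×I-2: Qq|QQ
Q/II-4 aff I-1×I-2: Qq|QQ
Q/III-1 aff II-2×II-1: Qq
Q/III-2 aff ·: Qq|QQ
Q/IV-1 aff III-1×III-2: Qq|QQ
⇒ Q over [I-1,I-2,II-1,II-2,II-3,II-4,III-1,III-2,IV-1]: 32 consistent
W/I-1 un ·: ww
W/I-2 aff ·: Ww
W/II-1 aff I-1×I-2: Ww
W/II-2 aff ·: Ww|WW
W/II-3 un I-1×I-2: ww
W/II-4 un I-1×I-2: ww
W/III-1 aff II-2×II-1: Ww|WW
W/III-2 aff ·: Ww|WW
W/IV-1 aff III-1×III-2: Ww|WW
⇒ W over [I-1,I-2,II-1,II-2,II-3,II-4,III-1,III-2,IV-1]: 14 consistent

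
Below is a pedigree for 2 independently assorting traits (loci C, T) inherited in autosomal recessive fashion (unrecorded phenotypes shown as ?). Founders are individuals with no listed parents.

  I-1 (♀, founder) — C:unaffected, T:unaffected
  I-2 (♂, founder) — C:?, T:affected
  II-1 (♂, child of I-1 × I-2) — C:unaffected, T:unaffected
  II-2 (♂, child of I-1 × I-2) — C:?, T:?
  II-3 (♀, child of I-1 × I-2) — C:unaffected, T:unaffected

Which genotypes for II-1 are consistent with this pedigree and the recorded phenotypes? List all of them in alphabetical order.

C/I-1 un ·: CC|Cc
C/I-2 ? ·: CC|Cc|cc
C/II-1 un I-1×I-2: CC|Cc
C/II-2 ? I-1×I-2: CC|Cc|cc
C/II-3 un I-1×I-2: CC|Cc
⇒ C over [I-1,I-2,II-1,II-2,II-3]: 32 consistent
T/I-1 un ·: TT|Tt
T/I-2 aff ·: tt
T/II-1 un I-1×I-2: Tt
T/II-2 ? I-1×I-2: Tt|tt
T/II-3 un I-1×I-2: Tt
⇒ T over [I-1,I-2,II-1,II-2,II-3]: 3 consistent

II-1 ∈ {CC Tt, Cc Tt}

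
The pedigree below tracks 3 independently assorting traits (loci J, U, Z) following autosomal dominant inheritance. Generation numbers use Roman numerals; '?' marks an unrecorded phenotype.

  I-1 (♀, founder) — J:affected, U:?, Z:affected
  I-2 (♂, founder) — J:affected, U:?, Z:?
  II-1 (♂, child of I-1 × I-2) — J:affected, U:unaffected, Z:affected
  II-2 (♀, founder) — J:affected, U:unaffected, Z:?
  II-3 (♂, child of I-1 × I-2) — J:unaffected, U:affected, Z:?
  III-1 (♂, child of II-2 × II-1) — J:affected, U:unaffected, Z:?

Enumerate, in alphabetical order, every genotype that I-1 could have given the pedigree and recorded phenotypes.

J/I-1 aff ·: Jj
J/I-2 aff ·: Jj
J/II-1 aff I-1×I-2: Jj|JJ
J/II-2 aff ·: Jj|JJ
J/II-3 un I-1×I-2: jj
J/III-1 aff II-2×II-1: Jj|JJ
⇒ J over [I-1,I-2,II-1,II-2,II-3,III-1]: 7 consistent
U/I-1 ? ·: uu|Uu
U/I-2 ? ·: uu|Uu
U/II-1 un I-1×I-2: uu
U/II-2 un ·: uu
U/II-3 aff I-1×I-2: Uu|UU
U/III-1 un II-2×II-1: uu
⇒ U over [I-1,I-2,II-1,II-2,II-3,III-1]: 4 consistent
Z/I-1 aff ·: Zz|ZZ
Z/I-2 ? ·: zz|Zz|ZZ
Z/II-1 aff I-1×I-2: Zz|ZZ
Z/II-2 ? ·: zz|Zz|ZZ
Z/II-3 ? I-1×I-2: zz|Zz|ZZ
Z/III-1 ? II-2×II-1: zz|Zz|ZZ
⇒ Z over [I-1,I-2,II-1,II-2,II-3,III-1]: 102 consistent

I-1 ∈ {Jj Uu ZZ, Jj Uu Zz, Jj uu ZZ, Jj uu Zz}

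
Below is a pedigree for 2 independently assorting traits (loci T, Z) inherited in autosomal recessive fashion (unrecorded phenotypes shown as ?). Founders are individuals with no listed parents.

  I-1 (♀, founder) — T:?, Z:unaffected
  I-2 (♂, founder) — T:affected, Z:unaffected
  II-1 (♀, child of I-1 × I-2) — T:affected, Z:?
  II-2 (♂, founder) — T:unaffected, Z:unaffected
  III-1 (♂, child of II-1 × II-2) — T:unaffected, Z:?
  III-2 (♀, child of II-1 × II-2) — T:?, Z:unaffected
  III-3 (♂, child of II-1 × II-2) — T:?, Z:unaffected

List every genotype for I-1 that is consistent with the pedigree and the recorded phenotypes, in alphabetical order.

T/I-1 ? ·: Tt|tt
T/I-2 aff ·: tt
T/II-1 aff I-1×I-2: tt
T/II-2 un ·: TT|Tt
T/III-1 un II-1×II-2: Tt
T/III-2 ? II-1×II-2: Tt|tt
T/III-3 ? II-1×II-2: Tt|tt
⇒ T over [I-1,I-2,II-1,II-2,III-1,III-2,III-3]: 10 consistent
Z/I-1 un ·: ZZ|Zz
Z/I-2 un ·: ZZ|Zz
Z/II-1 ? I-1×I-2: ZZ|Zz|zz
Z/II-2 un ·: ZZ|Zz
Z/III-1 ? II-1×II-2: ZZ|Zz|zz
Z/III-2 un II-1×II-2: ZZ|Zz
Z/III-3 un II-1×II-2: ZZ|Zz
⇒ Z over [I-1,I-2,II-1,II-2,III-1,III-2,III-3]: 99 consistent

I-1 ∈ {Tt ZZ, Tt Zz, tt ZZ, tt Zz}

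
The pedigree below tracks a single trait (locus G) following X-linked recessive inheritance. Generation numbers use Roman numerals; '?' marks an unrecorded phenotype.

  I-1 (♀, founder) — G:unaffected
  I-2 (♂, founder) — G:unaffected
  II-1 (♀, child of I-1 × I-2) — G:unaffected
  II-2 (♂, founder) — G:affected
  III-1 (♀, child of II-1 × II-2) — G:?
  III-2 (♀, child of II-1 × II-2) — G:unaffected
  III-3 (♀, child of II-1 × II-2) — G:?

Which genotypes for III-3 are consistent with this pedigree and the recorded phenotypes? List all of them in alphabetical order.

III-3 ∈ {X^GX^g, X^gX^g}

G/I-1 un ·: X^GX^G|X^GX^g
G/I-2 un ·: X^GY
G/II-1 un I-1×I-2: X^GX^G|X^GX^g
G/II-2 aff ·: X^gY
G/III-1 ? II-1×II-2: X^GX^g|X^gX^g
G/III-2 un II-1×II-2: X^GX^g
G/III-3 ? II-1×II-2: X^GX^g|X^gX^g
⇒ G over [I-1,I-2,II-1,II-2,III-1,III-2,III-3]: 6 consistent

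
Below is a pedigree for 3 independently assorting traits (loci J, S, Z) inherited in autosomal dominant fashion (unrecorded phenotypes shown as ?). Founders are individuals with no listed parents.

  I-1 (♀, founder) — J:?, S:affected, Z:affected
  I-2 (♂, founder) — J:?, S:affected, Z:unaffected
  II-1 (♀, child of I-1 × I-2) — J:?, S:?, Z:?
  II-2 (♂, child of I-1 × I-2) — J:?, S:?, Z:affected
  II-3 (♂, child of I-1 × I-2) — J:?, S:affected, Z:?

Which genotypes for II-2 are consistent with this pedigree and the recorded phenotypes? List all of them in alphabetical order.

J/I-1 ? ·: jj|Jj|JJ
J/I-2 ? ·: jj|Jj|JJ
J/II-1 ? I-1×I-2: jj|Jj|JJ
J/II-2 ? I-1×I-2: jj|Jj|JJ
J/II-3 ? I-1×I-2: jj|Jj|JJ
⇒ J over [I-1,I-2,II-1,II-2,II-3]: 63 consistent
S/I-1 aff ·: Ss|SS
S/I-2 aff ·: Ss|SS
S/II-1 ? I-1×I-2: ss|Ss|SS
S/II-2 ? I-1×I-2: ss|Ss|SS
S/II-3 aff I-1×I-2: Ss|SS
⇒ S over [I-1,I-2,II-1,II-2,II-3]: 35 consistent
Z/I-1 aff ·: Zz|ZZ
Z/I-2 un ·: zz
Z/II-1 ? I-1×I-2: zz|Zz
Z/II-2 aff I-1×I-2: Zz
Z/II-3 ? I-1×I-2: zz|Zz
⇒ Z over [I-1,I-2,II-1,II-2,II-3]: 5 consistent

II-2 ∈ {JJ SS Zz, JJ Ss Zz, JJ ss Zz, Jj SS Zz, Jj Ss Zz, Jj ss Zz, jj SS Zz, jj Ss Zz, jj ss Zz}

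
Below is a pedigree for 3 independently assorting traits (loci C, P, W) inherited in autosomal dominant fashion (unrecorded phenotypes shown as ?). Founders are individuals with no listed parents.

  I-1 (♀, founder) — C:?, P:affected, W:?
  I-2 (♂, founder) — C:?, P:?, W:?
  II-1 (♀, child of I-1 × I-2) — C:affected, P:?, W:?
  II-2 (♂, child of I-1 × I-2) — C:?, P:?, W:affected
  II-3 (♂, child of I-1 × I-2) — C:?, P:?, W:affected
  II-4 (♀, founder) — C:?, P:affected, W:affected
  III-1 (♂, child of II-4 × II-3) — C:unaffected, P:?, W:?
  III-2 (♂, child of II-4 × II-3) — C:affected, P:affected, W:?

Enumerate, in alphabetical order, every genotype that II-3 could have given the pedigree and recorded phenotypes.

II-3 ∈ {Cc PP WW, Cc PP Ww, Cc Pp WW, Cc Pp Ww, Cc pp WW, Cc pp Ww, cc PP WW, cc PP Ww, cc Pp WW, cc Pp Ww, cc pp WW, cc pp Ww}

C/I-1 ? ·: cc|Cc|CC
C/I-2 ? ·: cc|Cc|CC
C/II-1 aff I-1×I-2: Cc|CC
C/II-2 ? I-1×I-2: cc|Cc|CC
C/II-3 ? I-1×I-2: cc|Cc
C/II-4 ? ·: cc|Cc
C/III-1 un II-4×II-3: cc
C/III-2 aff II-4×II-3: Cc|CC
⇒ C over [I-1,I-2,II-1,II-2,II-3,II-4,III-1,III-2]: 70 consistent
P/I-1 aff ·: Pp|PP
P/I-2 ? ·: pp|Pp|PP
P/II-1 ? I-1×I-2: pp|Pp|PP
P/II-2 ? I-1×I-2: pp|Pp|PP
P/II-3 ? I-1×I-2: pp|Pp|PP
P/II-4 aff ·: Pp|PP
P/III-1 ? II-4×II-3: pp|Pp|PP
P/III-2 aff II-4×II-3: Pp|PP
⇒ P over [I-1,I-2,II-1,II-2,II-3,II-4,III-1,III-2]: 349 consistent
W/I-1 ? ·: ww|Ww|WW
W/I-2 ? ·: ww|Ww|WW
W/II-1 ? I-1×I-2: ww|Ww|WW
W/II-2 aff I-1×I-2: Ww|WW
W/II-3 aff I-1×I-2: Ww|WW
W/II-4 aff ·: Ww|WW
W/III-1 ? II-4×II-3: ww|Ww|WW
W/III-2 ? II-4×II-3: ww|Ww|WW
⇒ W over [I-1,I-2,II-1,II-2,II-3,II-4,III-1,III-2]: 335 consistent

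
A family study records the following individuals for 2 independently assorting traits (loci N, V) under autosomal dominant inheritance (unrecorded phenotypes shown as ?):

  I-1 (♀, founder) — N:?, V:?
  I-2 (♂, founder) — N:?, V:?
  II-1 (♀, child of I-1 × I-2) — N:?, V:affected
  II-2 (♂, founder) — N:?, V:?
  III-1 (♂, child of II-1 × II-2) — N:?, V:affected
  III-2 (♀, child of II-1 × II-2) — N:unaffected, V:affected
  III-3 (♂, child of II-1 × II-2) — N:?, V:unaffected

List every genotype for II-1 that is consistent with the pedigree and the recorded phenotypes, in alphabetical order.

N/I-1 ? ·: nn|Nn|NN
N/I-2 ? ·: nn|Nn|NN
N/II-1 ? I-1×I-2: nn|Nn
N/II-2 ? ·: nn|Nn
N/III-1 ? II-1×II-2: nn|Nn|NN
N/III-2 un II-1×II-2: nn
N/III-3 ? II-1×II-2: nn|Nn|NN
⇒ N over [I-1,I-2,II-1,II-2,III-1,III-2,III-3]: 111 consistent
V/I-1 ? ·: vv|Vv|VV
V/I-2 ? ·: vv|Vv|VV
V/II-1 aff I-1×I-2: Vv
V/II-2 ? ·: vv|Vv
V/III-1 aff II-1×II-2: Vv|VV
V/III-2 aff II-1×II-2: Vv|VV
V/III-3 un II-1×II-2: vv
⇒ V over [I-1,I-2,II-1,II-2,III-1,III-2,III-3]: 35 consistent

II-1 ∈ {Nn Vv, nn Vv}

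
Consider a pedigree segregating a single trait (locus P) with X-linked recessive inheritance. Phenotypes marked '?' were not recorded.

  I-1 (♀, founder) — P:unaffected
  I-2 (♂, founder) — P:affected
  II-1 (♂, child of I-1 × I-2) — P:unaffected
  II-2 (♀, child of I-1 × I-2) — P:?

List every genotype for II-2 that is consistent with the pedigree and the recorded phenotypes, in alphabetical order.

P/I-1 un ·: X^PX^P|X^PX^p
P/I-2 aff ·: X^pY
P/II-1 un I-1×I-2: X^PY
P/II-2 ? I-1×I-2: X^PX^p|X^pX^p
⇒ P over [I-1,I-2,II-1,II-2]: 3 consistent

II-2 ∈ {X^PX^p, X^pX^p}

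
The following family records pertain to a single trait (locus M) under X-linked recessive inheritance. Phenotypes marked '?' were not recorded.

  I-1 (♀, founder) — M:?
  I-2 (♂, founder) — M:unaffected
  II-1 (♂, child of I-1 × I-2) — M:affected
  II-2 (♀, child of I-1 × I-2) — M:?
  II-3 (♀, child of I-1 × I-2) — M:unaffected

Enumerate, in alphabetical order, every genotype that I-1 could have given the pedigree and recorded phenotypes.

M/I-1 ? ·: X^MX^m|X^mX^m
M/I-2 un ·: X^MY
M/II-1 aff I-1×I-2: X^mY
M/II-2 ? I-1×I-2: X^MX^M|X^MX^m
M/II-3 un I-1×I-2: X^MX^M|X^MX^m
⇒ M over [I-1,I-2,II-1,II-2,II-3]: 5 consistent

I-1 ∈ {X^MX^m, X^mX^m}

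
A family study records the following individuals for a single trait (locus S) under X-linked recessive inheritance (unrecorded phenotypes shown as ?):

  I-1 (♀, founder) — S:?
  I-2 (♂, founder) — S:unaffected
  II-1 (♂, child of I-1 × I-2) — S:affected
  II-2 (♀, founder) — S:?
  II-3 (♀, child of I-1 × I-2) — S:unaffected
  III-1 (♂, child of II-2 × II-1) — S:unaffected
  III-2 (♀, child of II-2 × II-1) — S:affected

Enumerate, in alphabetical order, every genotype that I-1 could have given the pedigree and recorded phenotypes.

S/I-1 ? ·: X^SX^s|X^sX^s
S/I-2 un ·: X^SY
S/II-1 aff I-1×I-2: X^sY
S/II-2 ? ·: X^SX^s
S/II-3 un I-1×I-2: X^SX^S|X^SX^s
S/III-1 un II-2×II-1: X^SY
S/III-2 aff II-2×II-1: X^sX^s
⇒ S over [I-1,I-2,II-1,II-2,II-3,III-1,III-2]: 3 consistent

I-1 ∈ {X^SX^s, X^sX^s}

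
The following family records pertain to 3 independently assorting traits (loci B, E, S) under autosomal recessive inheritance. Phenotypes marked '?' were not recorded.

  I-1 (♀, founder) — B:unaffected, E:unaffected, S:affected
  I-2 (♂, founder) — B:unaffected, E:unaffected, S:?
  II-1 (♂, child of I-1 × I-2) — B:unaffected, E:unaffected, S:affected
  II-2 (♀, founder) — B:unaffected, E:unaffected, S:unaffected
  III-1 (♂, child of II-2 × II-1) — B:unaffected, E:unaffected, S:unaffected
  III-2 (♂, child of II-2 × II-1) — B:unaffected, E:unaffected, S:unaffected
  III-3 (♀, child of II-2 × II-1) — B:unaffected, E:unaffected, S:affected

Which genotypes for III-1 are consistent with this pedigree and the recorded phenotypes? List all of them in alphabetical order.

III-1 ∈ {BB EE Ss, BB Ee Ss, Bb EE Ss, Bb Ee Ss}

B/I-1 un ·: BB|Bb
B/I-2 un ·: BB|Bb
B/II-1 un I-1×I-2: BB|Bb
B/II-2 un ·: BB|Bb
B/III-1 un II-2×II-1: BB|Bb
B/III-2 un II-2×II-1: BB|Bb
B/III-3 un II-2×II-1: BB|Bb
⇒ B over [I-1,I-2,II-1,II-2,III-1,III-2,III-3]: 84 consistent
E/I-1 un ·: EE|Ee
E/I-2 un ·: EE|Ee
E/II-1 un I-1×I-2: EE|Ee
E/II-2 un ·: EE|Ee
E/III-1 un II-2×II-1: EE|Ee
E/III-2 un II-2×II-1: EE|Ee
E/III-3 un II-2×II-1: EE|Ee
⇒ E over [I-1,I-2,II-1,II-2,III-1,III-2,III-3]: 84 consistent
S/I-1 aff ·: ss
S/I-2 ? ·: Ss|ss
S/II-1 aff I-1×I-2: ss
S/II-2 un ·: Ss
S/III-1 un II-2×II-1: Ss
S/III-2 un II-2×II-1: Ss
S/III-3 aff II-2×II-1: ss
⇒ S over [I-1,I-2,II-1,II-2,III-1,III-2,III-3]: 2 consistent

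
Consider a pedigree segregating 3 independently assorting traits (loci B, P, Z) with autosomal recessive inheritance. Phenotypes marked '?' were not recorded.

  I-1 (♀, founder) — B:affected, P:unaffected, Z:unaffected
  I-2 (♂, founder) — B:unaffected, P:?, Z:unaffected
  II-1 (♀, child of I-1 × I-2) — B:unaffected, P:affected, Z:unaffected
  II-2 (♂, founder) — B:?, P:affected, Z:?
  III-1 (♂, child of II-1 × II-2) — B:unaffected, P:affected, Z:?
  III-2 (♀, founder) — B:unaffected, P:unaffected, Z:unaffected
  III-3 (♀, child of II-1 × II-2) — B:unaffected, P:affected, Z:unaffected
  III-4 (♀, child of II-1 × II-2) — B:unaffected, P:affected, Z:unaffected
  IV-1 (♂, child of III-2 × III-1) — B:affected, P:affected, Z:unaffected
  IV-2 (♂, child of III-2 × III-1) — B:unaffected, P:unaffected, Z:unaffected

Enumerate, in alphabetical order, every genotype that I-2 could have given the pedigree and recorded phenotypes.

I-2 ∈ {BB Pp ZZ, BB Pp Zz, BB pp ZZ, BB pp Zz, Bb Pp ZZ, Bb Pp Zz, Bb pp ZZ, Bb pp Zz}

B/I-1 aff ·: bb
B/I-2 un ·: BB|Bb
B/II-1 un I-1×I-2: Bb
B/II-2 ? ·: BB|Bb|bb
B/III-1 un II-1×II-2: Bb
B/III-2 un ·: Bb
B/III-3 un II-1×II-2: BB|Bb
B/III-4 un II-1×II-2: BB|Bb
B/IV-1 aff III-2×III-1: bb
B/IV-2 un III-2×III-1: BB|Bb
⇒ B over [I-1,I-2,II-1,II-2,III-1,III-2,III-3,III-4,IV-1,IV-2]: 36 consistent
P/I-1 un ·: Pp
P/I-2 ? ·: Pp|pp
P/II-1 aff I-1×I-2: pp
P/II-2 aff ·: pp
P/III-1 aff II-1×II-2: pp
P/III-2 un ·: Pp
P/III-3 aff II-1×II-2: pp
P/III-4 aff II-1×II-2: pp
P/IV-1 aff III-2×III-1: pp
P/IV-2 un III-2×III-1: Pp
⇒ P over [I-1,I-2,II-1,II-2,III-1,III-2,III-3,III-4,IV-1,IV-2]: 2 consistent
Z/I-1 un ·: ZZ|Zz
Z/I-2 un ·: ZZ|Zz
Z/II-1 un I-1×I-2: ZZ|Zz
Z/II-2 ? ·: ZZ|Zz|zz
Z/III-1 ? II-1×II-2: ZZ|Zz|zz
Z/III-2 un ·: ZZ|Zz
Z/III-3 un II-1×II-2: ZZ|Zz
Z/III-4 un II-1×II-2: ZZ|Zz
Z/IV-1 un III-2×III-1: ZZ|Zz
Z/IV-2 un III-2×III-1: ZZ|Zz
⇒ Z over [I-1,I-2,II-1,II-2,III-1,III-2,III-3,III-4,IV-1,IV-2]: 626 consistent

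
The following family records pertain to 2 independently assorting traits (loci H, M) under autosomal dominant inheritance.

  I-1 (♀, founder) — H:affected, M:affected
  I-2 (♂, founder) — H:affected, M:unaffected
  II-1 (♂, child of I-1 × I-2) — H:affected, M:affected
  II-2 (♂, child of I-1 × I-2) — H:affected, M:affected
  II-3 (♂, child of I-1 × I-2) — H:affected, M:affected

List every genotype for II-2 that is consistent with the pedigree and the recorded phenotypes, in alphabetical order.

II-2 ∈ {HH Mm, Hh Mm}

H/I-1 aff ·: Hh|HH
H/I-2 aff ·: Hh|HH
H/II-1 aff I-1×I-2: Hh|HH
H/II-2 aff I-1×I-2: Hh|HH
H/II-3 aff I-1×I-2: Hh|HH
⇒ H over [I-1,I-2,II-1,II-2,II-3]: 25 consistent
M/I-1 aff ·: Mm|MM
M/I-2 un ·: mm
M/II-1 aff I-1×I-2: Mm
M/II-2 aff I-1×I-2: Mm
M/II-3 aff I-1×I-2: Mm
⇒ M over [I-1,I-2,II-1,II-2,II-3]: 2 consistent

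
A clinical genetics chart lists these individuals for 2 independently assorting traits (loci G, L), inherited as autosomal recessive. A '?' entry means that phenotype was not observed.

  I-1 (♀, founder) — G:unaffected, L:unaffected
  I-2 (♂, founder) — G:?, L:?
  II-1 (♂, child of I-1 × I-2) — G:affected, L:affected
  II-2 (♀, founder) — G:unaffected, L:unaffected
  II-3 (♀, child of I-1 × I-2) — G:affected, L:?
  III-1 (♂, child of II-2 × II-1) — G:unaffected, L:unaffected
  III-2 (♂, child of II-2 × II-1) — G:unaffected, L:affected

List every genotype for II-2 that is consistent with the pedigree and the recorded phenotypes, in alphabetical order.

II-2 ∈ {GG Ll, Gg Ll}

G/I-1 un ·: Gg
G/I-2 ? ·: Gg|gg
G/II-1 aff I-1×I-2: gg
G/II-2 un ·: GG|Gg
G/II-3 aff I-1×I-2: gg
G/III-1 un II-2×II-1: Gg
G/III-2 un II-2×II-1: Gg
⇒ G over [I-1,I-2,II-1,II-2,II-3,III-1,III-2]: 4 consistent
L/I-1 un ·: Ll
L/I-2 ? ·: Ll|ll
L/II-1 aff I-1×I-2: ll
L/II-2 un ·: Ll
L/II-3 ? I-1×I-2: LL|Ll|ll
L/III-1 un II-2×II-1: Ll
L/III-2 aff II-2×II-1: ll
⇒ L over [I-1,I-2,II-1,II-2,II-3,III-1,III-2]: 5 consistent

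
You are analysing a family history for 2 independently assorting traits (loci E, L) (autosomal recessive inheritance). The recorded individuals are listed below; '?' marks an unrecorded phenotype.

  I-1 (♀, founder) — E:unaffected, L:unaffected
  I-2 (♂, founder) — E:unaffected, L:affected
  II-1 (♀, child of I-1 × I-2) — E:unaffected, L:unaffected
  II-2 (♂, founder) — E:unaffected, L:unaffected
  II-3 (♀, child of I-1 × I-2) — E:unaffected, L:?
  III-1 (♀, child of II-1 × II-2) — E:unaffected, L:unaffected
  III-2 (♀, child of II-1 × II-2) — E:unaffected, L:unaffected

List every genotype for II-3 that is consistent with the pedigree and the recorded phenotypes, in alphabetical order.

E/I-1 un ·: EE|Ee
E/I-2 un ·: EE|Ee
E/II-1 un I-1×I-2: EE|Ee
E/II-2 un ·: EE|Ee
E/II-3 un I-1×I-2: EE|Ee
E/III-1 un II-1×II-2: EE|Ee
E/III-2 un II-1×II-2: EE|Ee
⇒ E over [I-1,I-2,II-1,II-2,II-3,III-1,III-2]: 83 consistent
L/I-1 un ·: LL|Ll
L/I-2 aff ·: ll
L/II-1 un I-1×I-2: Ll
L/II-2 un ·: LL|Ll
L/II-3 ? I-1×I-2: Ll|ll
L/III-1 un II-1×II-2: LL|Ll
L/III-2 un II-1×II-2: LL|Ll
⇒ L over [I-1,I-2,II-1,II-2,II-3,III-1,III-2]: 24 consistent

II-3 ∈ {EE Ll, EE ll, Ee Ll, Ee ll}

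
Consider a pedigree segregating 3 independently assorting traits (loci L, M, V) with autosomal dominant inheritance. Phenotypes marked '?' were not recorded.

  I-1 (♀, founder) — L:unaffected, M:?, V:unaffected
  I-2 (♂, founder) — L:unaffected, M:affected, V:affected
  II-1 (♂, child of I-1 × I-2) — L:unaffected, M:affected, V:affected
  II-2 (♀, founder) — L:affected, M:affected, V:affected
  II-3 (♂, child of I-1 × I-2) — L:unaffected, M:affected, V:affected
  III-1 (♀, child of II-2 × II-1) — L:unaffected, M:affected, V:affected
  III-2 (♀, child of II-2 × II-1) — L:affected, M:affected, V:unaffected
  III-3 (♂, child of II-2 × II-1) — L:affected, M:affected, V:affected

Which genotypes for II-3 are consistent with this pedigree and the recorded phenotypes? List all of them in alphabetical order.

L/I-1 un ·: ll
L/I-2 un ·: ll
L/II-1 un I-1×I-2: ll
L/II-2 aff ·: Ll
L/II-3 un I-1×I-2: ll
L/III-1 un II-2×II-1: ll
L/III-2 aff II-2×II-1: Ll
L/III-3 aff II-2×II-1: Ll
⇒ L over [I-1,I-2,II-1,II-2,II-3,III-1,III-2,III-3]: 1 consistent
M/I-1 ? ·: mm|Mm|MM
M/I-2 aff ·: Mm|MM
M/II-1 aff I-1×I-2: Mm|MM
M/II-2 aff ·: Mm|MM
M/II-3 aff I-1×I-2: Mm|MM
M/III-1 aff II-2×II-1: Mm|MM
M/III-2 aff II-2×II-1: Mm|MM
M/III-3 aff II-2×II-1: Mm|MM
⇒ M over [I-1,I-2,II-1,II-2,II-3,III-1,III-2,III-3]: 191 consistent
V/I-1 un ·: vv
V/I-2 aff ·: Vv|VV
V/II-1 aff I-1×I-2: Vv
V/II-2 aff ·: Vv
V/II-3 aff I-1×I-2: Vv
V/III-1 aff II-2×II-1: Vv|VV
V/III-2 un II-2×II-1: vv
V/III-3 aff II-2×II-1: Vv|VV
⇒ V over [I-1,I-2,II-1,II-2,II-3,III-1,III-2,III-3]: 8 consistent

II-3 ∈ {ll MM Vv, ll Mm Vv}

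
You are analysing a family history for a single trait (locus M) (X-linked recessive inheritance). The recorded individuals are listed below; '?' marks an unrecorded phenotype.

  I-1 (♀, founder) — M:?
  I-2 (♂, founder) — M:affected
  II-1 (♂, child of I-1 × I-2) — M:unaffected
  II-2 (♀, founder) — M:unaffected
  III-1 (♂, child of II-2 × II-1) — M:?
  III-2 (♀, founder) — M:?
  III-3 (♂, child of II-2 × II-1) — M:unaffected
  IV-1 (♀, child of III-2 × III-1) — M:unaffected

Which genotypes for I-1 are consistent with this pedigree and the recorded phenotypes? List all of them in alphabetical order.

I-1 ∈ {X^MX^M, X^MX^m}

M/I-1 ? ·: X^MX^M|X^MX^m
M/I-2 aff ·: X^mY
M/II-1 un I-1×I-2: X^MY
M/II-2 un ·: X^MX^M|X^MX^m
M/III-1 ? II-2×II-1: X^MY|X^mY
M/III-2 ? ·: X^MX^M|X^MX^m|X^mX^m
M/III-3 un II-2×II-1: X^MY
M/IV-1 un III-2×III-1: X^MX^M|X^MX^m
⇒ M over [I-1,I-2,II-1,II-2,III-1,III-2,III-3,IV-1]: 20 consistent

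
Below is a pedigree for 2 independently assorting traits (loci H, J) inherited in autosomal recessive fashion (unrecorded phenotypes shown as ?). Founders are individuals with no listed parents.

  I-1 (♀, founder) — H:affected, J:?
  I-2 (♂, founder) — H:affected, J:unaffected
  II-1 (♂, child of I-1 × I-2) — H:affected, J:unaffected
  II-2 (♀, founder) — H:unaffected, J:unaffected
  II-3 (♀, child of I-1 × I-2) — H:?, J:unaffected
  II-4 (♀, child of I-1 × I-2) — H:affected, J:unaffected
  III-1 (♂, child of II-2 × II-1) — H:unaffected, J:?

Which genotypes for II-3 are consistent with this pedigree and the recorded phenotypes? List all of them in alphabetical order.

II-3 ∈ {hh JJ, hh Jj}

H/I-1 aff ·: hh
H/I-2 aff ·: hh
H/II-1 aff I-1×I-2: hh
H/II-2 un ·: HH|Hh
H/II-3 ? I-1×I-2: hh
H/II-4 aff I-1×I-2: hh
H/III-1 un II-2×II-1: Hh
⇒ H over [I-1,I-2,II-1,II-2,II-3,II-4,III-1]: 2 consistent
J/I-1 ? ·: JJ|Jj|jj
J/I-2 un ·: JJ|Jj
J/II-1 un I-1×I-2: JJ|Jj
J/II-2 un ·: JJ|Jj
J/II-3 un I-1×I-2: JJ|Jj
J/II-4 un I-1×I-2: JJ|Jj
J/III-1 ? II-2×II-1: JJ|Jj|jj
⇒ J over [I-1,I-2,II-1,II-2,II-3,II-4,III-1]: 109 consistent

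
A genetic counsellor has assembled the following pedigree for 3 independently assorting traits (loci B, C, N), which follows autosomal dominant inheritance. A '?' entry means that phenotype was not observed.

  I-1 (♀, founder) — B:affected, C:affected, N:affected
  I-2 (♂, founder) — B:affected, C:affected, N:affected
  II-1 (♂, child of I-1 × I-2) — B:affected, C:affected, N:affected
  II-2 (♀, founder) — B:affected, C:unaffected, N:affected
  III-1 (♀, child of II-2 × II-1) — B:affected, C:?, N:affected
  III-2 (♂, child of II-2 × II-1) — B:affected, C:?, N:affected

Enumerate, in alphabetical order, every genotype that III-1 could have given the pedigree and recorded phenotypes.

B/I-1 aff ·: Bb|BB
B/I-2 aff ·: Bb|BB
B/II-1 aff I-1×I-2: Bb|BB
B/II-2 aff ·: Bb|BB
B/III-1 aff II-2×II-1: Bb|BB
B/III-2 aff II-2×II-1: Bb|BB
⇒ B over [I-1,I-2,II-1,II-2,III-1,III-2]: 44 consistent
C/I-1 aff ·: Cc|CC
C/I-2 aff ·: Cc|CC
C/II-1 aff I-1×I-2: Cc|CC
C/II-2 un ·: cc
C/III-1 ? II-2×II-1: cc|Cc
C/III-2 ? II-2×II-1: cc|Cc
⇒ C over [I-1,I-2,II-1,II-2,III-1,III-2]: 16 consistent
N/I-1 aff ·: Nn|NN
N/I-2 aff ·: Nn|NN
N/II-1 aff I-1×I-2: Nn|NN
N/II-2 aff ·: Nn|NN
N/III-1 aff II-2×II-1: Nn|NN
N/III-2 aff II-2×II-1: Nn|NN
⇒ N over [I-1,I-2,II-1,II-2,III-1,III-2]: 44 consistent

III-1 ∈ {BB Cc NN, BB Cc Nn, BB cc NN, BB cc Nn, Bb Cc NN, Bb Cc Nn, Bb cc NN, Bb cc Nn}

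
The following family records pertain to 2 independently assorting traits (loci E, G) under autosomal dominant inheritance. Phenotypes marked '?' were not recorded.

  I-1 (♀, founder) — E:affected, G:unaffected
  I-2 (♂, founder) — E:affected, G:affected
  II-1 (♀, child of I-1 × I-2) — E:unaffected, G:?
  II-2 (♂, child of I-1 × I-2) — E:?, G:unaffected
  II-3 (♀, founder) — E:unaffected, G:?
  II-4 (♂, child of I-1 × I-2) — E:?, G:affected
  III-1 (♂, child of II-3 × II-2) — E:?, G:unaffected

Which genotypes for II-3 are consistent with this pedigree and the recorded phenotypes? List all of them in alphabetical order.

II-3 ∈ {ee Gg, ee gg}

E/I-1 aff ·: Ee
E/I-2 aff ·: Ee
E/II-1 un I-1×I-2: ee
E/II-2 ? I-1×I-2: ee|Ee|EE
E/II-3 un ·: ee
E/II-4 ? I-1×I-2: ee|Ee|EE
E/III-1 ? II-3×II-2: ee|Ee
⇒ E over [I-1,I-2,II-1,II-2,II-3,II-4,III-1]: 12 consistent
G/I-1 un ·: gg
G/I-2 aff ·: Gg
G/II-1 ? I-1×I-2: gg|Gg
G/II-2 un I-1×I-2: gg
G/II-3 ? ·: gg|Gg
G/II-4 aff I-1×I-2: Gg
G/III-1 un II-3×II-2: gg
⇒ G over [I-1,I-2,II-1,II-2,II-3,II-4,III-1]: 4 consistent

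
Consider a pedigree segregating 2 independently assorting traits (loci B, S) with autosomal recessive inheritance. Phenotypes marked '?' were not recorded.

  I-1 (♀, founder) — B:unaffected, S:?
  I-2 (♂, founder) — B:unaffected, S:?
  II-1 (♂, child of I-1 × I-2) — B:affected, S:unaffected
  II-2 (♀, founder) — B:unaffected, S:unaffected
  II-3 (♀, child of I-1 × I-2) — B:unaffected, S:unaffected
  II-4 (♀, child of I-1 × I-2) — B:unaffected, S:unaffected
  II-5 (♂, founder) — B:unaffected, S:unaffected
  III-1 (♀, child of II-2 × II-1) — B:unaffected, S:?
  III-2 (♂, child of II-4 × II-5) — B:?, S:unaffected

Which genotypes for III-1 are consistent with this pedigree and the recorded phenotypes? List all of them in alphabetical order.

B/I-1 un ·: Bb
B/I-2 un ·: Bb
B/II-1 aff I-1×I-2: bb
B/II-2 un ·: BB|Bb
B/II-3 un I-1×I-2: BB|Bb
B/II-4 un I-1×I-2: BB|Bb
B/II-5 un ·: BB|Bb
B/III-1 un II-2×II-1: Bb
B/III-2 ? II-4×II-5: BB|Bb|bb
⇒ B over [I-1,I-2,II-1,II-2,II-3,II-4,II-5,III-1,III-2]: 32 consistent
S/I-1 ? ·: SS|Ss|ss
S/I-2 ? ·: SS|Ss|ss
S/II-1 un I-1×I-2: SS|Ss
S/II-2 un ·: SS|Ss
S/II-3 un I-1×I-2: SS|Ss
S/II-4 un I-1×I-2: SS|Ss
S/II-5 un ·: SS|Ss
S/III-1 ? II-2×II-1: SS|Ss|ss
S/III-2 un II-4×II-5: SS|Ss
⇒ S over [I-1,I-2,II-1,II-2,II-3,II-4,II-5,III-1,III-2]: 425 consistent

III-1 ∈ {Bb SS, Bb Ss, Bb ss}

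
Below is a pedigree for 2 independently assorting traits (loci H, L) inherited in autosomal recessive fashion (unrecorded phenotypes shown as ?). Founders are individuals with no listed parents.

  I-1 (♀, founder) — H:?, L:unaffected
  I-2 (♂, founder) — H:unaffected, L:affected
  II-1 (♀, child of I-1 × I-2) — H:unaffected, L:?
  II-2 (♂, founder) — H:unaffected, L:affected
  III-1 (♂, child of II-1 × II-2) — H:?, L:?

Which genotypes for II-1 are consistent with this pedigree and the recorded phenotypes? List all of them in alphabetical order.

H/I-1 ? ·: HH|Hh|hh
H/I-2 un ·: HH|Hh
H/II-1 un I-1×I-2: HH|Hh
H/II-2 un ·: HH|Hh
H/III-1 ? II-1×II-2: HH|Hh|hh
⇒ H over [I-1,I-2,II-1,II-2,III-1]: 37 consistent
L/I-1 un ·: LL|Ll
L/I-2 aff ·: ll
L/II-1 ? I-1×I-2: Ll|ll
L/II-2 aff ·: ll
L/III-1 ? II-1×II-2: Ll|ll
⇒ L over [I-1,I-2,II-1,II-2,III-1]: 5 consistent

II-1 ∈ {HH Ll, HH ll, Hh Ll, Hh ll}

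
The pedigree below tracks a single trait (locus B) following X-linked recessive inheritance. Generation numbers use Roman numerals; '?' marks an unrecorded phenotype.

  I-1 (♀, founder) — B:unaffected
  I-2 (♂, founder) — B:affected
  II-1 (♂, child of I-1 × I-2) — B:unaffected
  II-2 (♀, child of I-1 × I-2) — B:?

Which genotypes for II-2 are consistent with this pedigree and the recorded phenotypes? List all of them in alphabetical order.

II-2 ∈ {X^BX^b, X^bX^b}

B/I-1 un ·: X^BX^B|X^BX^b
B/I-2 aff ·: X^bY
B/II-1 un I-1×I-2: X^BY
B/II-2 ? I-1×I-2: X^BX^b|X^bX^b
⇒ B over [I-1,I-2,II-1,II-2]: 3 consistent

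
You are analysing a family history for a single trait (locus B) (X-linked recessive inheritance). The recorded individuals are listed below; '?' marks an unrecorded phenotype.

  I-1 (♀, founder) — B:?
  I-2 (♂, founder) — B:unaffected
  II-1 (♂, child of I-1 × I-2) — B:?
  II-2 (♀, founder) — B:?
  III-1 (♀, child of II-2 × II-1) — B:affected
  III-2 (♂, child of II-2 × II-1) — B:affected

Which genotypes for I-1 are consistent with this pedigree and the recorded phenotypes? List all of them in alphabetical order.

B/I-1 ? ·: X^BX^b|X^bX^b
B/I-2 un ·: X^BY
B/II-1 ? I-1×I-2: X^bY
B/II-2 ? ·: X^BX^b|X^bX^b
B/III-1 aff II-2×II-1: X^bX^b
B/III-2 aff II-2×II-1: X^bY
⇒ B over [I-1,I-2,II-1,II-2,III-1,III-2]: 4 consistent

I-1 ∈ {X^BX^b, X^bX^b}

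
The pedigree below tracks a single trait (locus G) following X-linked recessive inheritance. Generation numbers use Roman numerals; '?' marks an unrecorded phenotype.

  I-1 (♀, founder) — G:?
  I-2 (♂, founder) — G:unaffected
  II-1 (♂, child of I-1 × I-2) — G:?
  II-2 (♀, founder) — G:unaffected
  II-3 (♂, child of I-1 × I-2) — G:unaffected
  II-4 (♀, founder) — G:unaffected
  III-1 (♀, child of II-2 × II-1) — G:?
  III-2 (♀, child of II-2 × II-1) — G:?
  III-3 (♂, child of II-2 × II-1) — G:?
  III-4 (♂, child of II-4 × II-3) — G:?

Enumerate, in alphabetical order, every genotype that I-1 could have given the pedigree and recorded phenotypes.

I-1 ∈ {X^GX^G, X^GX^g}

G/I-1 ? ·: X^GX^G|X^GX^g
G/I-2 un ·: X^GY
G/II-1 ? I-1×I-2: X^GY|X^gY
G/II-2 un ·: X^GX^G|X^GX^g
G/II-3 un I-1×I-2: X^GY
G/II-4 un ·: X^GX^G|X^GX^g
G/III-1 ? II-2×II-1: X^GX^G|X^GX^g|X^gX^g
G/III-2 ? II-2×II-1: X^GX^G|X^GX^g|X^gX^g
G/III-3 ? II-2×II-1: X^GY|X^gY
G/III-4 ? II-4×II-3: X^GY|X^gY
⇒ G over [I-1,I-2,II-1,II-2,II-3,II-4,III-1,III-2,III-3,III-4]: 81 consistent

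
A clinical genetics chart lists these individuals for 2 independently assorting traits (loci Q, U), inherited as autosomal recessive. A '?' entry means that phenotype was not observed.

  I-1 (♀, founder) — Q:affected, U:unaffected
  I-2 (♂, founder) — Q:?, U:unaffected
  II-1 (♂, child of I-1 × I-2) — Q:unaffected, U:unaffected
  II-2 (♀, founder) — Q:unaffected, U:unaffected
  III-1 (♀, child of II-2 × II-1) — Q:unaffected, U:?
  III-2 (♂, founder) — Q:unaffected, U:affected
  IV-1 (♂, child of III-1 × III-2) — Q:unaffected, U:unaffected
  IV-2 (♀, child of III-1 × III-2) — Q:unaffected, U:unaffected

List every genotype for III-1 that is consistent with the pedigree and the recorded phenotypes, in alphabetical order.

III-1 ∈ {QQ UU, QQ Uu, Qq UU, Qq Uu}

Q/I-1 aff ·: qq
Q/I-2 ? ·: QQ|Qq
Q/II-1 un I-1×I-2: Qq
Q/II-2 un ·: QQ|Qq
Q/III-1 un II-2×II-1: QQ|Qq
Q/III-2 un ·: QQ|Qq
Q/IV-1 un III-1×III-2: QQ|Qq
Q/IV-2 un III-1×III-2: QQ|Qq
⇒ Q over [I-1,I-2,II-1,II-2,III-1,III-2,IV-1,IV-2]: 52 consistent
U/I-1 un ·: UU|Uu
U/I-2 un ·: UU|Uu
U/II-1 un I-1×I-2: UU|Uu
U/II-2 un ·: UU|Uu
U/III-1 ? II-2×II-1: UU|Uu
U/III-2 aff ·: uu
U/IV-1 un III-1×III-2: Uu
U/IV-2 un III-1×III-2: Uu
⇒ U over [I-1,I-2,II-1,II-2,III-1,III-2,IV-1,IV-2]: 24 consistent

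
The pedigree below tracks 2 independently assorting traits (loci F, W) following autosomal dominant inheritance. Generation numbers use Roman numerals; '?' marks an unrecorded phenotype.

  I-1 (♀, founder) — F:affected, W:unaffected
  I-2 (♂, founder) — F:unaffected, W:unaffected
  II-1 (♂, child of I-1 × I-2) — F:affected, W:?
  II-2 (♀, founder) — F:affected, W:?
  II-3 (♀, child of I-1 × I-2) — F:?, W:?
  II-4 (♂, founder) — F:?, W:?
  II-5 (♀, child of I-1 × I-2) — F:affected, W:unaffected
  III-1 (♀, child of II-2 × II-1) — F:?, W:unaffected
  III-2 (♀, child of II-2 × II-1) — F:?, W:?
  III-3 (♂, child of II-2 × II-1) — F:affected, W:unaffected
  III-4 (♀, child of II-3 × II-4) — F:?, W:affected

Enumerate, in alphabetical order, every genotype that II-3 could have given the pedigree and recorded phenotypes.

II-3 ∈ {Ff ww, ff ww}

F/I-1 aff ·: Ff|FF
F/I-2 un ·: ff
F/II-1 aff I-1×I-2: Ff
F/II-2 aff ·: Ff|FF
F/II-3 ? I-1×I-2: ff|Ff
F/II-4 ? ·: ff|Ff|FF
F/II-5 aff I-1×I-2: Ff
F/III-1 ? II-2×II-1: ff|Ff|FF
F/III-2 ? II-2×II-1: ff|Ff|FF
F/III-3 aff II-2×II-1: Ff|FF
F/III-4 ? II-3×II-4: ff|Ff|FF
⇒ F over [I-1,I-2,II-1,II-2,II-3,II-4,II-5,III-1,III-2,III-3,III-4]: 468 consistent
W/I-1 un ·: ww
W/I-2 un ·: ww
W/II-1 ? I-1×I-2: ww
W/II-2 ? ·: ww|Ww
W/II-3 ? I-1×I-2: ww
W/II-4 ? ·: Ww|WW
W/II-5 un I-1×I-2: ww
W/III-1 un II-2×II-1: ww
W/III-2 ? II-2×II-1: ww|Ww
W/III-3 un II-2×II-1: ww
W/III-4 aff II-3×II-4: Ww
⇒ W over [I-1,I-2,II-1,II-2,II-3,II-4,II-5,III-1,III-2,III-3,III-4]: 6 consistent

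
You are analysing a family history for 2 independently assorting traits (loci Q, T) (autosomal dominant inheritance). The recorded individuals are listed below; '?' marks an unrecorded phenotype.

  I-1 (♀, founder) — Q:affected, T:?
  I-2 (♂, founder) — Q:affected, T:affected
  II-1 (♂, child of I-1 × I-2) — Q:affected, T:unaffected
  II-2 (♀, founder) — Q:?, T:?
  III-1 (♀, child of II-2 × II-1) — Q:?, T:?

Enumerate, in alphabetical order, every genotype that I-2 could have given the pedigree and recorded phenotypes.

I-2 ∈ {QQ Tt, Qq Tt}

Q/I-1 aff ·: Qq|QQ
Q/I-2 aff ·: Qq|QQ
Q/II-1 aff I-1×I-2: Qq|QQ
Q/II-2 ? ·: qq|Qq|QQ
Q/III-1 ? II-2×II-1: qq|Qq|QQ
⇒ Q over [I-1,I-2,II-1,II-2,III-1]: 37 consistent
T/I-1 ? ·: tt|Tt
T/I-2 aff ·: Tt
T/II-1 un I-1×I-2: tt
T/II-2 ? ·: tt|Tt|TT
T/III-1 ? II-2×II-1: tt|Tt
⇒ T over [I-1,I-2,II-1,II-2,III-1]: 8 consistent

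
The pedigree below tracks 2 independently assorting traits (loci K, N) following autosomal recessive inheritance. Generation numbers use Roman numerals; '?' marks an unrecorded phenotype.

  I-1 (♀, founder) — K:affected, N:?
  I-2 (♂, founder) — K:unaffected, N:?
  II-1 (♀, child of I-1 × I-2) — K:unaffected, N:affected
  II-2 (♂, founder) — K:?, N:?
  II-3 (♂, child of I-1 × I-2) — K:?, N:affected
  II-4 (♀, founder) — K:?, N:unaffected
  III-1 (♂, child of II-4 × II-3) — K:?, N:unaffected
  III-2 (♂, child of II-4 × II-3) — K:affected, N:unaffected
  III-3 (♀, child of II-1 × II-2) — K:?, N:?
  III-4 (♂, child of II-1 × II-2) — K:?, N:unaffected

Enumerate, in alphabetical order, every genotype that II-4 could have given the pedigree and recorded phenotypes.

II-4 ∈ {Kk NN, Kk Nn, kk NN, kk Nn}

K/I-1 aff ·: kk
K/I-2 un ·: KK|Kk
K/II-1 un I-1×I-2: Kk
K/II-2 ? ·: KK|Kk|kk
K/II-3 ? I-1×I-2: Kk|kk
K/II-4 ? ·: Kk|kk
K/III-1 ? II-4×II-3: KK|Kk|kk
K/III-2 aff II-4×II-3: kk
K/III-3 ? II-1×II-2: KK|Kk|kk
K/III-4 ? II-1×II-2: KK|Kk|kk
⇒ K over [I-1,I-2,II-1,II-2,II-3,II-4,III-1,III-2,III-3,III-4]: 221 consistent
N/I-1 ? ·: Nn|nn
N/I-2 ? ·: Nn|nn
N/II-1 aff I-1×I-2: nn
N/II-2 ? ·: NN|Nn
N/II-3 aff I-1×I-2: nn
N/II-4 un ·: NN|Nn
N/III-1 un II-4×II-3: Nn
N/III-2 un II-4×II-3: Nn
N/III-3 ? II-1×II-2: Nn|nn
N/III-4 un II-1×II-2: Nn
⇒ N over [I-1,I-2,II-1,II-2,II-3,II-4,III-1,III-2,III-3,III-4]: 24 consistent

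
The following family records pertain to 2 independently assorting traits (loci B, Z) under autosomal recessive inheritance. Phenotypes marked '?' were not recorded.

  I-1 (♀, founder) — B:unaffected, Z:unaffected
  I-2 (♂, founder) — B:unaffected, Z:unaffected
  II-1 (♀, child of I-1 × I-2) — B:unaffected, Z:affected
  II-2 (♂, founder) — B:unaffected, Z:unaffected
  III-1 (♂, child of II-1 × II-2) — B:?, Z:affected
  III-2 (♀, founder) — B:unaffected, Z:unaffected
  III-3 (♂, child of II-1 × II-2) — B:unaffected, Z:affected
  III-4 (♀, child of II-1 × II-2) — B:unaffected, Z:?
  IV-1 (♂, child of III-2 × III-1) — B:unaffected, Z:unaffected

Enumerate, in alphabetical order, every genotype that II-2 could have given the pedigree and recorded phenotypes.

B/I-1 un ·: BB|Bb
B/I-2 un ·: BB|Bb
B/II-1 un I-1×I-2: BB|Bb
B/II-2 un ·: BB|Bb
B/III-1 ? II-1×II-2: BB|Bb|bb
B/III-2 un ·: BB|Bb
B/III-3 un II-1×II-2: BB|Bb
B/III-4 un II-1×II-2: BB|Bb
B/IV-1 un III-2×III-1: BB|Bb
⇒ B over [I-1,I-2,II-1,II-2,III-1,III-2,III-3,III-4,IV-1]: 316 consistent
Z/I-1 un ·: Zz
Z/I-2 un ·: Zz
Z/II-1 aff I-1×I-2: zz
Z/II-2 un ·: Zz
Z/III-1 aff II-1×II-2: zz
Z/III-2 un ·: ZZ|Zz
Z/III-3 aff II-1×II-2: zz
Z/III-4 ? II-1×II-2: Zz|zz
Z/IV-1 un III-2×III-1: Zz
⇒ Z over [I-1,I-2,II-1,II-2,III-1,III-2,III-3,III-4,IV-1]: 4 consistent

II-2 ∈ {BB Zz, Bb Zz}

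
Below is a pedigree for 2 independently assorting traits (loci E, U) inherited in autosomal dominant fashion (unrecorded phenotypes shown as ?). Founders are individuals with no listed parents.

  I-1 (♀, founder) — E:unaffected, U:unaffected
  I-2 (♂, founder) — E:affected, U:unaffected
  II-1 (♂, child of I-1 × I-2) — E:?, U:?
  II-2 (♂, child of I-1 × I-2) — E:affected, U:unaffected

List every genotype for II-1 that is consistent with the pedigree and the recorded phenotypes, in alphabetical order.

II-1 ∈ {Ee uu, ee uu}

E/I-1 un ·: ee
E/I-2 aff ·: Ee|EE
E/II-1 ? I-1×I-2: ee|Ee
E/II-2 aff I-1×I-2: Ee
⇒ E over [I-1,I-2,II-1,II-2]: 3 consistent
U/I-1 un ·: uu
U/I-2 un ·: uu
U/II-1 ? I-1×I-2: uu
U/II-2 un I-1×I-2: uu
⇒ U over [I-1,I-2,II-1,II-2]: 1 consistent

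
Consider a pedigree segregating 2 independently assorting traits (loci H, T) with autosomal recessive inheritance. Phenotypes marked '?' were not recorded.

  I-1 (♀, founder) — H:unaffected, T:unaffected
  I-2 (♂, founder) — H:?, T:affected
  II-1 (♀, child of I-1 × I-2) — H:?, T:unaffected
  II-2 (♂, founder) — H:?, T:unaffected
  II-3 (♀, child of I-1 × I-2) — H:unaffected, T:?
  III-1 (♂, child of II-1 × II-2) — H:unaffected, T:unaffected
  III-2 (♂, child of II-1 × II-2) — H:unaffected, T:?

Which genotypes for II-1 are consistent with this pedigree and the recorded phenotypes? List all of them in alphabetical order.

H/I-1 un ·: HH|Hh
H/I-2 ? ·: HH|Hh|hh
H/II-1 ? I-1×I-2: HH|Hh|hh
H/II-2 ? ·: HH|Hh|hh
H/II-3 un I-1×I-2: HH|Hh
H/III-1 un II-1×II-2: HH|Hh
H/III-2 un II-1×II-2: HH|Hh
⇒ H over [I-1,I-2,II-1,II-2,II-3,III-1,III-2]: 120 consistent
T/I-1 un ·: TT|Tt
T/I-2 aff ·: tt
T/II-1 un I-1×I-2: Tt
T/II-2 un ·: TT|Tt
T/II-3 ? I-1×I-2: Tt|tt
T/III-1 un II-1×II-2: TT|Tt
T/III-2 ? II-1×II-2: TT|Tt|tt
⇒ T over [I-1,I-2,II-1,II-2,II-3,III-1,III-2]: 30 consistent

II-1 ∈ {HH Tt, Hh Tt, hh Tt}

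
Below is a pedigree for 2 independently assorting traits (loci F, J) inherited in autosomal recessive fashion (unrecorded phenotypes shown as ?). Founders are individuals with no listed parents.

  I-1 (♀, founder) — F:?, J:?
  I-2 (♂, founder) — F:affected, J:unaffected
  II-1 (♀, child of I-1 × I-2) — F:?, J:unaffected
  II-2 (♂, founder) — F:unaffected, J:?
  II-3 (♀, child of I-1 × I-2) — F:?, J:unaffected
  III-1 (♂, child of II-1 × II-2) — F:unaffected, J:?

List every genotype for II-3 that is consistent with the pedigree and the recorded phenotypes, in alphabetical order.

II-3 ∈ {Ff JJ, Ff Jj, ff JJ, ff Jj}

F/I-1 ? ·: FF|Ff|ff
F/I-2 aff ·: ff
F/II-1 ? I-1×I-2: Ff|ff
F/II-2 un ·: FF|Ff
F/II-3 ? I-1×I-2: Ff|ff
F/III-1 un II-1×II-2: FF|Ff
⇒ F over [I-1,I-2,II-1,II-2,II-3,III-1]: 18 consistent
J/I-1 ? ·: JJ|Jj|jj
J/I-2 un ·: JJ|Jj
J/II-1 un I-1×I-2: JJ|Jj
J/II-2 ? ·: JJ|Jj|jj
J/II-3 un I-1×I-2: JJ|Jj
J/III-1 ? II-1×II-2: JJ|Jj|jj
⇒ J over [I-1,I-2,II-1,II-2,II-3,III-1]: 84 consistent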